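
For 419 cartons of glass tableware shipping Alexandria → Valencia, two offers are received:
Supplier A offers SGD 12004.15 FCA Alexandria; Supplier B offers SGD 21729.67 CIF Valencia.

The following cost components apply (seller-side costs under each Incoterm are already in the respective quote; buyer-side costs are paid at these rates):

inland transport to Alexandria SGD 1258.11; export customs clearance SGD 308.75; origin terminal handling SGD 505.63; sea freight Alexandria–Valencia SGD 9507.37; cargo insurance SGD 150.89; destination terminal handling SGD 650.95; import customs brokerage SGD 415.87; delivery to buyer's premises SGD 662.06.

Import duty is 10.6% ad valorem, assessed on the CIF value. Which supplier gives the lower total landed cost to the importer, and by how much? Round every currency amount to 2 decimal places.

Supplier A (FCA):
CIF value = FCA price + origin terminal + freight + insurance = 12004.15 + 505.63 + 9507.37 + 150.89 = 22168.04
Import duty = 22168.04 × 10.6% = 2349.81
Buyer bears (A): 505.63 + 9507.37 + 150.89 + 650.95 + 415.87 + 662.06 = 11892.77
Landed cost (A) = invoice 12004.15 + 11892.77 + duty 2349.81 = 26246.73
Supplier B (CIF):
The CIF price already equals the CIF value: 21729.67
Import duty = 21729.67 × 10.6% = 2303.35
Buyer bears (B): 650.95 + 415.87 + 662.06 = 1728.88
Landed cost (B) = invoice 21729.67 + 1728.88 + duty 2303.35 = 25761.90
Difference = |26246.73 − 25761.90| = 484.83

Supplier B is cheaper by SGD 484.83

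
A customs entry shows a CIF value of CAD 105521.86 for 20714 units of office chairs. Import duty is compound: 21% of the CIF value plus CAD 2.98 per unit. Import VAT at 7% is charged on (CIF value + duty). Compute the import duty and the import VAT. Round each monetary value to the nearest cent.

Import duty: CAD 83887.31; import VAT: CAD 13258.64

Ad valorem component: 105521.86 × 21% = 22159.59
Specific component: 20714 × 2.98 = 61727.72
Import duty = 22159.59 + 61727.72 = 83887.31
VAT base = CIF + duty = 105521.86 + 83887.31 = 189409.17
Import VAT = 189409.17 × 7% = 13258.64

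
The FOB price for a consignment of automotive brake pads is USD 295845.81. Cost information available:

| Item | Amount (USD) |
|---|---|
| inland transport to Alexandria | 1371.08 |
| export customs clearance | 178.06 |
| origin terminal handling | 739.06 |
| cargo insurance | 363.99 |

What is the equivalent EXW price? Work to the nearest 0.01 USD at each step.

Not relevant to the conversion: insurance — on the buyer under both terms; not part of either seller's price.
From FOB to EXW, the seller no longer bears: inland to port, export clearance, origin terminal.
EXW price = 295845.81 − 1371.08 − 178.06 − 739.06 = 293557.61

EXW price: USD 293557.61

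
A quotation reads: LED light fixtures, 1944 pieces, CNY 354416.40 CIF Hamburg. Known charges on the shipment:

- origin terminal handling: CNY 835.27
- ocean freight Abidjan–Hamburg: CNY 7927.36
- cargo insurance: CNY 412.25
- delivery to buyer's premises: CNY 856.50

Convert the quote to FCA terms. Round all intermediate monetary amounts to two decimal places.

FCA price: CNY 345241.52

Not relevant to the conversion: delivery — on the buyer under both terms; not part of either seller's price.
From CIF to FCA, the seller no longer bears: origin terminal, freight, insurance.
FCA price = 354416.40 − 835.27 − 7927.36 − 412.25 = 345241.52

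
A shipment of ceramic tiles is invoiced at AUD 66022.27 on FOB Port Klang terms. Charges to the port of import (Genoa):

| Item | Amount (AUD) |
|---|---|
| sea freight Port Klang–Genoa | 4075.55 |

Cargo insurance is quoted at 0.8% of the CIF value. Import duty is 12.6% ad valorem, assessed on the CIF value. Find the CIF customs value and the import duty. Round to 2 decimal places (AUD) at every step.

Let C be the CIF value. C = FOB price + freight + 0.8% × C
C − 0.8% × C = 66022.27 + 4075.55
0.992 × C = 70097.82
C = 70097.82 / 0.992 = 70663.13
Insurance premium = 0.8% × 70663.13 = 565.31
Import duty = 70663.13 × 12.6% = 8903.55

CIF value: AUD 70663.13; import duty: AUD 8903.55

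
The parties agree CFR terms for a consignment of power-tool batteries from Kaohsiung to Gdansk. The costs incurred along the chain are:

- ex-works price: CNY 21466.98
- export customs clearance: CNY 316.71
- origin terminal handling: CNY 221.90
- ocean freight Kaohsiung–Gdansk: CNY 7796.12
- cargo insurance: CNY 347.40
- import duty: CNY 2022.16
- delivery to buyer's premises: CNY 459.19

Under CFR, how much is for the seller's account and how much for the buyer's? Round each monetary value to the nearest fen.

CFR: the seller pays costs through ocean freight to the destination port, but not insurance.
Seller's account: goods 21466.98 + export clearance 316.71 + origin terminal 221.90 + freight 7796.12 = 29801.71
Buyer's account: insurance 347.40 + duty 2022.16 + delivery 459.19 = 2828.75

Seller: CNY 29801.71; buyer: CNY 2828.75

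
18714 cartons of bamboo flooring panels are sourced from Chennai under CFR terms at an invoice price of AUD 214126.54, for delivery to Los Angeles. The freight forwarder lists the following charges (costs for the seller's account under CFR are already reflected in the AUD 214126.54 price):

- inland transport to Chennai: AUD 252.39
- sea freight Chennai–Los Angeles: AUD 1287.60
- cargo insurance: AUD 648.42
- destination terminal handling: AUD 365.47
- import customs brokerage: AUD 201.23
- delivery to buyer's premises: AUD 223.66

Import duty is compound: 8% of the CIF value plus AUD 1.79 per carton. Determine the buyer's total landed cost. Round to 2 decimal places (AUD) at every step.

CFR: the seller pays costs through ocean freight to the destination port, but not insurance.
Already in the invoice (seller's account under CFR): inland to port, freight — exclude.
CIF value = CFR price + insurance = 214126.54 + 648.42 = 214774.96
Ad valorem component: 214774.96 × 8% = 17182.00
Specific component: 18714 × 1.79 = 33498.06
Import duty = 17182.00 + 33498.06 = 50680.06
Buyer bears: insurance 648.42 + destination terminal 365.47 + brokerage 201.23 + delivery 223.66 + duty 50680.06 = 52118.84
Landed cost = invoice 214126.54 + 52118.84 = 266245.38

Total landed cost: AUD 266245.38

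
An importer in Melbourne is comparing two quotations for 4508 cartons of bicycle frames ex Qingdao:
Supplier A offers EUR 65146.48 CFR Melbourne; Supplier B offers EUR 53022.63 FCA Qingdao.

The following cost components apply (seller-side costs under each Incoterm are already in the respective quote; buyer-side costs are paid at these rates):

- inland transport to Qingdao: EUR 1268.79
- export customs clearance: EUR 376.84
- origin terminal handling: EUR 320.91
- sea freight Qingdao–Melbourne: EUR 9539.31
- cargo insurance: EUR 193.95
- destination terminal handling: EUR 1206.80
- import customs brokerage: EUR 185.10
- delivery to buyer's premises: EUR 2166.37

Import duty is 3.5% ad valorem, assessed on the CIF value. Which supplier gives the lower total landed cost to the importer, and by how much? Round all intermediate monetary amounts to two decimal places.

Supplier B is cheaper by EUR 2342.86

Supplier A (CFR):
CIF value = CFR price + insurance = 65146.48 + 193.95 = 65340.43
Import duty = 65340.43 × 3.5% = 2286.92
Buyer bears (A): 193.95 + 1206.80 + 185.10 + 2166.37 = 3752.22
Landed cost (A) = invoice 65146.48 + 3752.22 + duty 2286.92 = 71185.62
Supplier B (FCA):
CIF value = FCA price + origin terminal + freight + insurance = 53022.63 + 320.91 + 9539.31 + 193.95 = 63076.80
Import duty = 63076.80 × 3.5% = 2207.69
Buyer bears (B): 320.91 + 9539.31 + 193.95 + 1206.80 + 185.10 + 2166.37 = 13612.44
Landed cost (B) = invoice 53022.63 + 13612.44 + duty 2207.69 = 68842.76
Difference = |71185.62 − 68842.76| = 2342.86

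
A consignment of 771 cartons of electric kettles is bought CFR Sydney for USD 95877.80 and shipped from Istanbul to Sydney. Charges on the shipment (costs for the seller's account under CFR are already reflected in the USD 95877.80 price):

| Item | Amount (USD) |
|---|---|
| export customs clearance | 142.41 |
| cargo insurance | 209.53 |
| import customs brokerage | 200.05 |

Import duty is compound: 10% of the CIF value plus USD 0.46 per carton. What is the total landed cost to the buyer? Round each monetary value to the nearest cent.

CFR: the seller pays costs through ocean freight to the destination port, but not insurance.
Already in the invoice (seller's account under CFR): export clearance — exclude.
CIF value = CFR price + insurance = 95877.80 + 209.53 = 96087.33
Ad valorem component: 96087.33 × 10% = 9608.73
Specific component: 771 × 0.46 = 354.66
Import duty = 9608.73 + 354.66 = 9963.39
Buyer bears: insurance 209.53 + brokerage 200.05 + duty 9963.39 = 10372.97
Landed cost = invoice 95877.80 + 10372.97 = 106250.77

Total landed cost: USD 106250.77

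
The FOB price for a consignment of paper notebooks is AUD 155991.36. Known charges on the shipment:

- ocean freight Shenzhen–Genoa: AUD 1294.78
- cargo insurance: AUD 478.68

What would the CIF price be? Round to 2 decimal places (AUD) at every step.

CIF price: AUD 157764.82

From FOB to CIF, the seller additionally bears: freight, insurance.
CIF price = 155991.36 + 1294.78 + 478.68 = 157764.82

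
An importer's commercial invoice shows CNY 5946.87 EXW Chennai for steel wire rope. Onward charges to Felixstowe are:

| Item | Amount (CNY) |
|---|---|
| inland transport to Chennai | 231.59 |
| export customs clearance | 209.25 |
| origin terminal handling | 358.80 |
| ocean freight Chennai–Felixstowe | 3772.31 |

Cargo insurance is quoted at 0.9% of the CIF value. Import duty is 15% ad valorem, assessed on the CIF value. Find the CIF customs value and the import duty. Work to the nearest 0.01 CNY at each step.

CIF value: CNY 10614.35; import duty: CNY 1592.15

Let C be the CIF value. C = EXW price + pre-shipment costs + freight + 0.9% × C
C − 0.9% × C = 5946.87 + 231.59 + 209.25 + 358.80 + 3772.31
0.991 × C = 10518.82
C = 10518.82 / 0.991 = 10614.35
Insurance premium = 0.9% × 10614.35 = 95.53
Import duty = 10614.35 × 15% = 1592.15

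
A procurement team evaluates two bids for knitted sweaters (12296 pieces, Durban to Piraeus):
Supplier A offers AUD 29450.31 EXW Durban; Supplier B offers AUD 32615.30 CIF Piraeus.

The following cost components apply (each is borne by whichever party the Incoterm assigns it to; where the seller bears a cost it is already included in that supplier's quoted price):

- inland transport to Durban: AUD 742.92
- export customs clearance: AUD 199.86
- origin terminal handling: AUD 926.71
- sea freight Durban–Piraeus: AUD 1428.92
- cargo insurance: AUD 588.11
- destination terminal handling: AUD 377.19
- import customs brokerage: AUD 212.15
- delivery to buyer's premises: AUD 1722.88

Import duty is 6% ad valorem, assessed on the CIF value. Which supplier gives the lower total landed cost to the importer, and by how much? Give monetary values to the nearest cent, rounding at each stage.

Supplier B is cheaper by AUD 764.82

Supplier A (EXW):
CIF value = EXW price + inland to port + export clearance + origin terminal + freight + insurance = 29450.31 + 742.92 + 199.86 + 926.71 + 1428.92 + 588.11 = 33336.83
Import duty = 33336.83 × 6% = 2000.21
Buyer bears (A): 742.92 + 199.86 + 926.71 + 1428.92 + 588.11 + 377.19 + 212.15 + 1722.88 = 6198.74
Landed cost (A) = invoice 29450.31 + 6198.74 + duty 2000.21 = 37649.26
Supplier B (CIF):
The CIF price already equals the CIF value: 32615.30
Import duty = 32615.30 × 6% = 1956.92
Buyer bears (B): 377.19 + 212.15 + 1722.88 = 2312.22
Landed cost (B) = invoice 32615.30 + 2312.22 + duty 1956.92 = 36884.44
Difference = |37649.26 − 36884.44| = 764.82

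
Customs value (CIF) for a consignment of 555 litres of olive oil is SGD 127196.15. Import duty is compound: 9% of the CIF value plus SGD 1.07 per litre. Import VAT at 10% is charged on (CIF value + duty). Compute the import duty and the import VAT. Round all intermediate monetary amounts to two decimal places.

Ad valorem component: 127196.15 × 9% = 11447.65
Specific component: 555 × 1.07 = 593.85
Import duty = 11447.65 + 593.85 = 12041.50
VAT base = CIF + duty = 127196.15 + 12041.50 = 139237.65
Import VAT = 139237.65 × 10% = 13923.77

Import duty: SGD 12041.50; import VAT: SGD 13923.77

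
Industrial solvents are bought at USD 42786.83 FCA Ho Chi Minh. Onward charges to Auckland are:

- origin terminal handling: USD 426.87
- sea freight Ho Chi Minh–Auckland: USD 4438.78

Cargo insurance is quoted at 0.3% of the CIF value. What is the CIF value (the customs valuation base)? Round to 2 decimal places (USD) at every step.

CIF value: USD 47795.87

Let C be the CIF value. C = FCA price + pre-shipment costs + freight + 0.3% × C
C − 0.3% × C = 42786.83 + 426.87 + 4438.78
0.997 × C = 47652.48
C = 47652.48 / 0.997 = 47795.87
Insurance premium = 0.3% × 47795.87 = 143.39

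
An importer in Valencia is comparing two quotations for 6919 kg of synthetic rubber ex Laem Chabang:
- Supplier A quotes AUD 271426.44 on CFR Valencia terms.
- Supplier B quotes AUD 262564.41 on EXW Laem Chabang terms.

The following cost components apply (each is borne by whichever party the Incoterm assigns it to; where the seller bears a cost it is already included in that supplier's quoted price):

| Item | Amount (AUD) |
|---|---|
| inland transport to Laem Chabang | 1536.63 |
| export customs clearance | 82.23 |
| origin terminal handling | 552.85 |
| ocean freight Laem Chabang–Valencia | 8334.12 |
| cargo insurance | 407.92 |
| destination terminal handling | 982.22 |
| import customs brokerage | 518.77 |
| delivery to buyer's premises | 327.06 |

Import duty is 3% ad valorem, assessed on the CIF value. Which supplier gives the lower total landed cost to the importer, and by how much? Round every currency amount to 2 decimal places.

Supplier A (CFR):
CIF value = CFR price + insurance = 271426.44 + 407.92 = 271834.36
Import duty = 271834.36 × 3% = 8155.03
Buyer bears (A): 407.92 + 982.22 + 518.77 + 327.06 = 2235.97
Landed cost (A) = invoice 271426.44 + 2235.97 + duty 8155.03 = 281817.44
Supplier B (EXW):
CIF value = EXW price + inland to port + export clearance + origin terminal + freight + insurance = 262564.41 + 1536.63 + 82.23 + 552.85 + 8334.12 + 407.92 = 273478.16
Import duty = 273478.16 × 3% = 8204.34
Buyer bears (B): 1536.63 + 82.23 + 552.85 + 8334.12 + 407.92 + 982.22 + 518.77 + 327.06 = 12741.80
Landed cost (B) = invoice 262564.41 + 12741.80 + duty 8204.34 = 283510.55
Difference = |281817.44 − 283510.55| = 1693.11

Supplier A is cheaper by AUD 1693.11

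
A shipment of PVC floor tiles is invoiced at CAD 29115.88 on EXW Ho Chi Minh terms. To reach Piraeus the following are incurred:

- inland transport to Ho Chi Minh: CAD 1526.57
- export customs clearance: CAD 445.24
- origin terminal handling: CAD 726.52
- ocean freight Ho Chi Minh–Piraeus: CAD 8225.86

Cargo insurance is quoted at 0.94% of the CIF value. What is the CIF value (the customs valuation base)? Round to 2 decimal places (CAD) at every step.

CIF value: CAD 40420.02

Let C be the CIF value. C = EXW price + pre-shipment costs + freight + 0.94% × C
C − 0.94% × C = 29115.88 + 1526.57 + 445.24 + 726.52 + 8225.86
0.9906 × C = 40040.07
C = 40040.07 / 0.9906 = 40420.02
Insurance premium = 0.94% × 40420.02 = 379.95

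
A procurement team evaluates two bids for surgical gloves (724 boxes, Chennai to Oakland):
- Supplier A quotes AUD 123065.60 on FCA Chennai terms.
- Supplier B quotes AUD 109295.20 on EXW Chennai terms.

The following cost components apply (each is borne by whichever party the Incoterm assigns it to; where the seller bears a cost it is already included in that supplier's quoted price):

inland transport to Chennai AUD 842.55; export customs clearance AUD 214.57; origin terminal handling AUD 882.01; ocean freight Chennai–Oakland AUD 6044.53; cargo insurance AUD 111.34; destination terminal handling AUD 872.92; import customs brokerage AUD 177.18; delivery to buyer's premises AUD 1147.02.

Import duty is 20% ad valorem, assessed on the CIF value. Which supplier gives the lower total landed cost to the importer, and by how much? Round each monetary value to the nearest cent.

Supplier A (FCA):
CIF value = FCA price + origin terminal + freight + insurance = 123065.60 + 882.01 + 6044.53 + 111.34 = 130103.48
Import duty = 130103.48 × 20% = 26020.70
Buyer bears (A): 882.01 + 6044.53 + 111.34 + 872.92 + 177.18 + 1147.02 = 9235.00
Landed cost (A) = invoice 123065.60 + 9235.00 + duty 26020.70 = 158321.30
Supplier B (EXW):
CIF value = EXW price + inland to port + export clearance + origin terminal + freight + insurance = 109295.20 + 842.55 + 214.57 + 882.01 + 6044.53 + 111.34 = 117390.20
Import duty = 117390.20 × 20% = 23478.04
Buyer bears (B): 842.55 + 214.57 + 882.01 + 6044.53 + 111.34 + 872.92 + 177.18 + 1147.02 = 10292.12
Landed cost (B) = invoice 109295.20 + 10292.12 + duty 23478.04 = 143065.36
Difference = |158321.30 − 143065.36| = 15255.94

Supplier B is cheaper by AUD 15255.94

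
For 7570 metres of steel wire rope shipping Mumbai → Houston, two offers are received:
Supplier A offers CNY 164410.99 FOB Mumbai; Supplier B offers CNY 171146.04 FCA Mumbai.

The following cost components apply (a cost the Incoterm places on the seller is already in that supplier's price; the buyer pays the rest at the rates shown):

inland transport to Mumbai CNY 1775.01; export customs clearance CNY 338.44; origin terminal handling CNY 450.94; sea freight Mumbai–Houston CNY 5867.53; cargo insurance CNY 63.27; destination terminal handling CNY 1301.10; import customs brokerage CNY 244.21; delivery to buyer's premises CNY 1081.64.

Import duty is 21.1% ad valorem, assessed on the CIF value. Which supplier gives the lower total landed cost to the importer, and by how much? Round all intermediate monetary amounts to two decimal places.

Supplier A is cheaper by CNY 8702.23

Supplier A (FOB):
CIF value = FOB price + freight + insurance = 164410.99 + 5867.53 + 63.27 = 170341.79
Import duty = 170341.79 × 21.1% = 35942.12
Buyer bears (A): 5867.53 + 63.27 + 1301.10 + 244.21 + 1081.64 = 8557.75
Landed cost (A) = invoice 164410.99 + 8557.75 + duty 35942.12 = 208910.86
Supplier B (FCA):
CIF value = FCA price + origin terminal + freight + insurance = 171146.04 + 450.94 + 5867.53 + 63.27 = 177527.78
Import duty = 177527.78 × 21.1% = 37458.36
Buyer bears (B): 450.94 + 5867.53 + 63.27 + 1301.10 + 244.21 + 1081.64 = 9008.69
Landed cost (B) = invoice 171146.04 + 9008.69 + duty 37458.36 = 217613.09
Difference = |208910.86 − 217613.09| = 8702.23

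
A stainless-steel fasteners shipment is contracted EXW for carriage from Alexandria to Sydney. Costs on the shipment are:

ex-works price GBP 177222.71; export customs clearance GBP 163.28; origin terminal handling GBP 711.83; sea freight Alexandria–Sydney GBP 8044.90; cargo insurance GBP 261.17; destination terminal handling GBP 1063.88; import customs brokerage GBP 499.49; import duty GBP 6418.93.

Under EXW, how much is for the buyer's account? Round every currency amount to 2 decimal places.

EXW: the seller makes goods available at their premises; the buyer bears all onward costs.
Seller's account: goods 177222.71 = 177222.71
Buyer's account: export clearance 163.28 + origin terminal 711.83 + freight 8044.90 + insurance 261.17 + destination terminal 1063.88 + brokerage 499.49 + duty 6418.93 = 17163.48

Buyer's account: GBP 17163.48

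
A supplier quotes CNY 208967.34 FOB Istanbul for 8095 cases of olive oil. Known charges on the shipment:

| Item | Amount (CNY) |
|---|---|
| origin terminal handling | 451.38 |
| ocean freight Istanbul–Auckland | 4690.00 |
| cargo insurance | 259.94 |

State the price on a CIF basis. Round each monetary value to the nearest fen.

Not relevant to the conversion: origin terminal — on the seller under both FOB and CIF; already in the FOB price and stays in the CIF price.
From FOB to CIF, the seller additionally bears: freight, insurance.
CIF price = 208967.34 + 4690.00 + 259.94 = 213917.28

CIF price: CNY 213917.28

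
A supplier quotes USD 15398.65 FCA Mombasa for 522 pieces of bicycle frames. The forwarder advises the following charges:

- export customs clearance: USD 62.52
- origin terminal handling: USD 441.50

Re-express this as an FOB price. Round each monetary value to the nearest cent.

Not relevant to the conversion: export clearance — on the seller under both FCA and FOB; already in the FCA price and stays in the FOB price.
From FCA to FOB, the seller additionally bears: origin terminal.
FOB price = 15398.65 + 441.50 = 15840.15

FOB price: USD 15840.15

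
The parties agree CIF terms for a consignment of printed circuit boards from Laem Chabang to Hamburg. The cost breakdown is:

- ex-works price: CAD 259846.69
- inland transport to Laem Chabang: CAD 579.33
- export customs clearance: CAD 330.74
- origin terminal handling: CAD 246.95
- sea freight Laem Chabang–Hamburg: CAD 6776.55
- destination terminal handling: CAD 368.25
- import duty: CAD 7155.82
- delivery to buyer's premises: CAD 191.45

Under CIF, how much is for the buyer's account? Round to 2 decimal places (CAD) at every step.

Buyer's account: CAD 7715.52

CIF: the seller pays costs through ocean freight and marine insurance to the destination port.
Seller's account: goods 259846.69 + inland to port 579.33 + export clearance 330.74 + origin terminal 246.95 + freight 6776.55 = 267780.26
Buyer's account: destination terminal 368.25 + duty 7155.82 + delivery 191.45 = 7715.52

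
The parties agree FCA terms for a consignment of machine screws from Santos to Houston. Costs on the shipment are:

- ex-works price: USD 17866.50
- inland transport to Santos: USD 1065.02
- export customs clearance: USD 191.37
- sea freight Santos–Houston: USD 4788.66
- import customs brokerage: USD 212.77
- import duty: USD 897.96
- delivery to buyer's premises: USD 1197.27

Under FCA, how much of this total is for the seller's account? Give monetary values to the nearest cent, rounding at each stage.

Seller's account: USD 19122.89

FCA: the seller delivers export-cleared goods to the carrier; the buyer bears costs from that point.
Seller's account: goods 17866.50 + inland to port 1065.02 + export clearance 191.37 = 19122.89
Buyer's account: freight 4788.66 + brokerage 212.77 + duty 897.96 + delivery 1197.27 = 7096.66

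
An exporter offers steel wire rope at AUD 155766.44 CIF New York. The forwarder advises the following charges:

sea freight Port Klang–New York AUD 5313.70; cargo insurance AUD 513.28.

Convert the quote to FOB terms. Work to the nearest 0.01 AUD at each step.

From CIF to FOB, the seller no longer bears: freight, insurance.
FOB price = 155766.44 − 5313.70 − 513.28 = 149939.46

FOB price: AUD 149939.46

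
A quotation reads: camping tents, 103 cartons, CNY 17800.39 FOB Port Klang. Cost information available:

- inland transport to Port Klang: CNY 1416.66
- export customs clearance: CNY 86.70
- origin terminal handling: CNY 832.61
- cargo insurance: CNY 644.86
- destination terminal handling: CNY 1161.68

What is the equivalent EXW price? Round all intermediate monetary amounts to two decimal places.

Not relevant to the conversion: insurance, destination terminal — on the buyer under both terms; not part of either seller's price.
From FOB to EXW, the seller no longer bears: inland to port, export clearance, origin terminal.
EXW price = 17800.39 − 1416.66 − 86.70 − 832.61 = 15464.42

EXW price: CNY 15464.42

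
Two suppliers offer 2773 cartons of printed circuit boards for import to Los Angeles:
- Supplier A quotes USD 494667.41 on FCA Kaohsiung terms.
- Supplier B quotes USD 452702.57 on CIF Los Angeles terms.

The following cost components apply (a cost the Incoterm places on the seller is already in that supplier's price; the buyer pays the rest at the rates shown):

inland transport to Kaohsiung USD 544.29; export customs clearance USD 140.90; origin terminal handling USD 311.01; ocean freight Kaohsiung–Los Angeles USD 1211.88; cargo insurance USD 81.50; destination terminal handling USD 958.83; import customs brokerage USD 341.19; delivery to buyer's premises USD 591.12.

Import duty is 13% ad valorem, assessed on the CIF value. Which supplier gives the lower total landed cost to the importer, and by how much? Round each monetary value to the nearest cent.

Supplier A (FCA):
CIF value = FCA price + origin terminal + freight + insurance = 494667.41 + 311.01 + 1211.88 + 81.50 = 496271.80
Import duty = 496271.80 × 13% = 64515.33
Buyer bears (A): 311.01 + 1211.88 + 81.50 + 958.83 + 341.19 + 591.12 = 3495.53
Landed cost (A) = invoice 494667.41 + 3495.53 + duty 64515.33 = 562678.27
Supplier B (CIF):
The CIF price already equals the CIF value: 452702.57
Import duty = 452702.57 × 13% = 58851.33
Buyer bears (B): 958.83 + 341.19 + 591.12 = 1891.14
Landed cost (B) = invoice 452702.57 + 1891.14 + duty 58851.33 = 513445.04
Difference = |562678.27 − 513445.04| = 49233.23

Supplier B is cheaper by USD 49233.23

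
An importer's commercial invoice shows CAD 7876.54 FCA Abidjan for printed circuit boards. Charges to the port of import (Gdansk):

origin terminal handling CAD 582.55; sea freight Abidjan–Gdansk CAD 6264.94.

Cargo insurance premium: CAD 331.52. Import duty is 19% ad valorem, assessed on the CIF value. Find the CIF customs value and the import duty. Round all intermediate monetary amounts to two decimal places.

CIF = FCA price + pre-shipment costs + freight + insurance
CIF = 7876.54 + 582.55 + 6264.94 + 331.52 = 15055.55
Import duty = 15055.55 × 19% = 2860.55

CIF value: CAD 15055.55; import duty: CAD 2860.55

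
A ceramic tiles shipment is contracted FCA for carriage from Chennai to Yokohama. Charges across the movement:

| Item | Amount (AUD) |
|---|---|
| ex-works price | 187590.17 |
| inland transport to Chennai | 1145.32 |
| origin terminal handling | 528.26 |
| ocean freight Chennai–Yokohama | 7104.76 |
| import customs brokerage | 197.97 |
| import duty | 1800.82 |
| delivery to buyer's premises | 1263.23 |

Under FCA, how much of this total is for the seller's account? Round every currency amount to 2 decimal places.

Seller's account: AUD 188735.49

FCA: the seller delivers export-cleared goods to the carrier; the buyer bears costs from that point.
Seller's account: goods 187590.17 + inland to port 1145.32 = 188735.49
Buyer's account: origin terminal 528.26 + freight 7104.76 + brokerage 197.97 + duty 1800.82 + delivery 1263.23 = 10895.04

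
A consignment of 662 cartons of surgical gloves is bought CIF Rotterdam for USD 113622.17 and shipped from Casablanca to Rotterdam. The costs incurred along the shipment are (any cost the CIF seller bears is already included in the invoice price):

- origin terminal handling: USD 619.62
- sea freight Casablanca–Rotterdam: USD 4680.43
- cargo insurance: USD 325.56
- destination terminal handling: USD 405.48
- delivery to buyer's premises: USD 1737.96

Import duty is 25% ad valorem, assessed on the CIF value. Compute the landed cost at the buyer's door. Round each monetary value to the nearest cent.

Total landed cost: USD 144171.15

CIF: the seller pays costs through ocean freight and marine insurance to the destination port.
Already in the invoice (seller's account under CIF): origin terminal, freight, insurance — exclude.
The CIF price already equals the CIF value: 113622.17
Import duty = 113622.17 × 25% = 28405.54
Buyer bears: destination terminal 405.48 + delivery 1737.96 + duty 28405.54 = 30548.98
Landed cost = invoice 113622.17 + 30548.98 = 144171.15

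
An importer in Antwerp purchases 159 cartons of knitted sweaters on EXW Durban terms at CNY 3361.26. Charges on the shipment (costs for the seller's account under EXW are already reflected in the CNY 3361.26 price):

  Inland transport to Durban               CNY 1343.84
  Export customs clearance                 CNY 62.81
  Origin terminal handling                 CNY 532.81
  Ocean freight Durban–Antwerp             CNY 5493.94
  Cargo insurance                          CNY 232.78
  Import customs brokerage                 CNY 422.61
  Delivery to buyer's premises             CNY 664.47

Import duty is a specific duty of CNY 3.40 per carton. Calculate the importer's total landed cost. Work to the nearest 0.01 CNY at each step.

Total landed cost: CNY 12655.12

EXW: the seller makes goods available at their premises; the buyer bears all onward costs.
CIF value = EXW price + inland to port + export clearance + origin terminal + freight + insurance = 3361.26 + 1343.84 + 62.81 + 532.81 + 5493.94 + 232.78 = 11027.44
Import duty = 159 × 3.40 = 540.60
Buyer bears: inland to port 1343.84 + export clearance 62.81 + origin terminal 532.81 + freight 5493.94 + insurance 232.78 + brokerage 422.61 + delivery 664.47 + duty 540.60 = 9293.86
Landed cost = invoice 3361.26 + 9293.86 = 12655.12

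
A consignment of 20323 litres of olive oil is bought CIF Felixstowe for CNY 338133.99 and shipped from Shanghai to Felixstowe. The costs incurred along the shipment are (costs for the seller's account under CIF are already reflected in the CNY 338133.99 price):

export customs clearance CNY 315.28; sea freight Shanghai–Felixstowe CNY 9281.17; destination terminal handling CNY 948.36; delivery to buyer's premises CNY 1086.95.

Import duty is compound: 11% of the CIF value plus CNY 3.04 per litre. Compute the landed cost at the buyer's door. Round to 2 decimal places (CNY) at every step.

Total landed cost: CNY 439145.96

CIF: the seller pays costs through ocean freight and marine insurance to the destination port.
Already in the invoice (seller's account under CIF): export clearance, freight — exclude.
The CIF price already equals the CIF value: 338133.99
Ad valorem component: 338133.99 × 11% = 37194.74
Specific component: 20323 × 3.04 = 61781.92
Import duty = 37194.74 + 61781.92 = 98976.66
Buyer bears: destination terminal 948.36 + delivery 1086.95 + duty 98976.66 = 101011.97
Landed cost = invoice 338133.99 + 101011.97 = 439145.96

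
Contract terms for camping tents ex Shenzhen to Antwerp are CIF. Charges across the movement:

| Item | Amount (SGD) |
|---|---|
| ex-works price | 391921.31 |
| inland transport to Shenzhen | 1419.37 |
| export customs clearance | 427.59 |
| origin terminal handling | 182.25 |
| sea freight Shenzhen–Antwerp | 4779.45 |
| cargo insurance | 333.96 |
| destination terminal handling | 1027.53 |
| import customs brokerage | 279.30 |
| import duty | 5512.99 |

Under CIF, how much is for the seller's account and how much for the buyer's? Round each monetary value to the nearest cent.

CIF: the seller pays costs through ocean freight and marine insurance to the destination port.
Seller's account: goods 391921.31 + inland to port 1419.37 + export clearance 427.59 + origin terminal 182.25 + freight 4779.45 + insurance 333.96 = 399063.93
Buyer's account: destination terminal 1027.53 + brokerage 279.30 + duty 5512.99 = 6819.82

Seller: SGD 399063.93; buyer: SGD 6819.82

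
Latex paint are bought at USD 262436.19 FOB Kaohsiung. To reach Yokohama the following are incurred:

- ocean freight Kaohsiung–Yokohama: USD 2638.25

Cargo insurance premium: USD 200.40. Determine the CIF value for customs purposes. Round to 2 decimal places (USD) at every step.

CIF value: USD 265274.84

CIF = FOB price + freight + insurance
CIF = 262436.19 + 2638.25 + 200.40 = 265274.84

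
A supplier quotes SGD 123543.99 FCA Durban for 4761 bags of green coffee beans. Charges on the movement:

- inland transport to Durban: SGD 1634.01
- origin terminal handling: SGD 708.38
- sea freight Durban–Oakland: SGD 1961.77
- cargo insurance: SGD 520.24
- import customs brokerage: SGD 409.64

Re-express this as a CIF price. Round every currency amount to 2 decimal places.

Not relevant to the conversion: inland to port — on the seller under both FCA and CIF; already in the FCA price and stays in the CIF price. brokerage — on the buyer under both terms; not part of either seller's price.
From FCA to CIF, the seller additionally bears: origin terminal, freight, insurance.
CIF price = 123543.99 + 708.38 + 1961.77 + 520.24 = 126734.38

CIF price: SGD 126734.38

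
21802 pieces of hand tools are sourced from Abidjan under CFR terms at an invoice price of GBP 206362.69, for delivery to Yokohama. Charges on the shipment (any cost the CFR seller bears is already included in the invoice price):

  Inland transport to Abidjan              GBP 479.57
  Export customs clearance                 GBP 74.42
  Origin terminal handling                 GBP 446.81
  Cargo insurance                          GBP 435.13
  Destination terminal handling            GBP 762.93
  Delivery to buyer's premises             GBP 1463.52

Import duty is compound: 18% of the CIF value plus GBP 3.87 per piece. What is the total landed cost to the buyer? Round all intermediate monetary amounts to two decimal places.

Total landed cost: GBP 330621.62

CFR: the seller pays costs through ocean freight to the destination port, but not insurance.
Already in the invoice (seller's account under CFR): inland to port, export clearance, origin terminal — exclude.
CIF value = CFR price + insurance = 206362.69 + 435.13 = 206797.82
Ad valorem component: 206797.82 × 18% = 37223.61
Specific component: 21802 × 3.87 = 84373.74
Import duty = 37223.61 + 84373.74 = 121597.35
Buyer bears: insurance 435.13 + destination terminal 762.93 + delivery 1463.52 + duty 121597.35 = 124258.93
Landed cost = invoice 206362.69 + 124258.93 = 330621.62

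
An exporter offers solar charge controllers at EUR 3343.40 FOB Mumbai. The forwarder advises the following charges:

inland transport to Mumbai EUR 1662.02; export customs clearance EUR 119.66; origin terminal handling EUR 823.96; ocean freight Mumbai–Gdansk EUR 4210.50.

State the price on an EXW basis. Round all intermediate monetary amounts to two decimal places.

EXW price: EUR 737.76

Not relevant to the conversion: freight — on the buyer under both terms; not part of either seller's price.
From FOB to EXW, the seller no longer bears: inland to port, export clearance, origin terminal.
EXW price = 3343.40 − 1662.02 − 119.66 − 823.96 = 737.76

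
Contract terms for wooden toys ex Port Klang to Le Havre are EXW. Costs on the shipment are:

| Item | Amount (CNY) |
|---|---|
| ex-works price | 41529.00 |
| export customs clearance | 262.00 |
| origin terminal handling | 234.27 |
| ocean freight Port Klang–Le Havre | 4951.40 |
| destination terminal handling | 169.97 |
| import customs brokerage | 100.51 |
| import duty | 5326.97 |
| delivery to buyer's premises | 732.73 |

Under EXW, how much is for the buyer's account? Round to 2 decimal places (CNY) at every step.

Buyer's account: CNY 11777.85

EXW: the seller makes goods available at their premises; the buyer bears all onward costs.
Seller's account: goods 41529.00 = 41529.00
Buyer's account: export clearance 262.00 + origin terminal 234.27 + freight 4951.40 + destination terminal 169.97 + brokerage 100.51 + duty 5326.97 + delivery 732.73 = 11777.85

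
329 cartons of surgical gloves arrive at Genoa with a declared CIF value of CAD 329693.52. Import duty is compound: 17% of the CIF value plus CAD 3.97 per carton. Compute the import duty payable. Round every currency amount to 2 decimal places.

Import duty: CAD 57354.03

Ad valorem component: 329693.52 × 17% = 56047.90
Specific component: 329 × 3.97 = 1306.13
Import duty = 56047.90 + 1306.13 = 57354.03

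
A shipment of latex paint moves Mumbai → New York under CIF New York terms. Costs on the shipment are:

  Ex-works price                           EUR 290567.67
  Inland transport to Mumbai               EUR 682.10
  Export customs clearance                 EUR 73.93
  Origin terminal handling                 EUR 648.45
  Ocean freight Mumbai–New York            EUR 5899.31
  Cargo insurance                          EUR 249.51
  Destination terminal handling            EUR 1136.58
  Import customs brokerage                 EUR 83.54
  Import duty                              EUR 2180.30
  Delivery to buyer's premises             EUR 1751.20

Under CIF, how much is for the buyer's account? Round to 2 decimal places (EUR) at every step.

Buyer's account: EUR 5151.62

CIF: the seller pays costs through ocean freight and marine insurance to the destination port.
Seller's account: goods 290567.67 + inland to port 682.10 + export clearance 73.93 + origin terminal 648.45 + freight 5899.31 + insurance 249.51 = 298120.97
Buyer's account: destination terminal 1136.58 + brokerage 83.54 + duty 2180.30 + delivery 1751.20 = 5151.62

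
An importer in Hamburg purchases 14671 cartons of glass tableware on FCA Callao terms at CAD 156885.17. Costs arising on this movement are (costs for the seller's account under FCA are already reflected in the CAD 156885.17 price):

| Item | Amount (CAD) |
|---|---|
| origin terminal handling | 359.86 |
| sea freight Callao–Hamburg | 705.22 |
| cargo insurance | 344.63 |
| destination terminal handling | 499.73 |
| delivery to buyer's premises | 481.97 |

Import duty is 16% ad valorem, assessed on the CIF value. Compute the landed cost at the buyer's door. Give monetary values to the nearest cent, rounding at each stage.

Total landed cost: CAD 184603.76

FCA: the seller delivers export-cleared goods to the carrier; the buyer bears costs from that point.
CIF value = FCA price + origin terminal + freight + insurance = 156885.17 + 359.86 + 705.22 + 344.63 = 158294.88
Import duty = 158294.88 × 16% = 25327.18
Buyer bears: origin terminal 359.86 + freight 705.22 + insurance 344.63 + destination terminal 499.73 + delivery 481.97 + duty 25327.18 = 27718.59
Landed cost = invoice 156885.17 + 27718.59 = 184603.76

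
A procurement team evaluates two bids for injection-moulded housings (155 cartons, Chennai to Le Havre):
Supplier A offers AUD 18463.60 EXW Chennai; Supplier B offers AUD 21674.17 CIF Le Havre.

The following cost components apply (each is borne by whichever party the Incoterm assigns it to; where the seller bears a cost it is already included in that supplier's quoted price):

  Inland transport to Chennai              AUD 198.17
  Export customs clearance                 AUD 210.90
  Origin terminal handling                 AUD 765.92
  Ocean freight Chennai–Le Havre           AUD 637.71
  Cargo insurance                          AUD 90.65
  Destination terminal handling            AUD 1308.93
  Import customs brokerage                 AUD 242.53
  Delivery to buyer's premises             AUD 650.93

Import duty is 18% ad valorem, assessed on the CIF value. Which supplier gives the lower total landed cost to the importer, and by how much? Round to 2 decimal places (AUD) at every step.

Supplier A is cheaper by AUD 1542.52

Supplier A (EXW):
CIF value = EXW price + inland to port + export clearance + origin terminal + freight + insurance = 18463.60 + 198.17 + 210.90 + 765.92 + 637.71 + 90.65 = 20366.95
Import duty = 20366.95 × 18% = 3666.05
Buyer bears (A): 198.17 + 210.90 + 765.92 + 637.71 + 90.65 + 1308.93 + 242.53 + 650.93 = 4105.74
Landed cost (A) = invoice 18463.60 + 4105.74 + duty 3666.05 = 26235.39
Supplier B (CIF):
The CIF price already equals the CIF value: 21674.17
Import duty = 21674.17 × 18% = 3901.35
Buyer bears (B): 1308.93 + 242.53 + 650.93 = 2202.39
Landed cost (B) = invoice 21674.17 + 2202.39 + duty 3901.35 = 27777.91
Difference = |26235.39 − 27777.91| = 1542.52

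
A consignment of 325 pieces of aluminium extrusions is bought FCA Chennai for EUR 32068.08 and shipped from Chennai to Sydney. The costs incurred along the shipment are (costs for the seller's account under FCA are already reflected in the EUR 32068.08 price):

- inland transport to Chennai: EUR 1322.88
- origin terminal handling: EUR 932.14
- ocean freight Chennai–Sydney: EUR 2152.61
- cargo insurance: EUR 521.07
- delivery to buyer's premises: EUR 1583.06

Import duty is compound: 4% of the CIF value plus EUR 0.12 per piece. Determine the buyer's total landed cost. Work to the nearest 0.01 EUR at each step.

FCA: the seller delivers export-cleared goods to the carrier; the buyer bears costs from that point.
Already in the invoice (seller's account under FCA): inland to port — exclude.
CIF value = FCA price + origin terminal + freight + insurance = 32068.08 + 932.14 + 2152.61 + 521.07 = 35673.90
Ad valorem component: 35673.90 × 4% = 1426.96
Specific component: 325 × 0.12 = 39.00
Import duty = 1426.96 + 39.00 = 1465.96
Buyer bears: origin terminal 932.14 + freight 2152.61 + insurance 521.07 + delivery 1583.06 + duty 1465.96 = 6654.84
Landed cost = invoice 32068.08 + 6654.84 = 38722.92

Total landed cost: EUR 38722.92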